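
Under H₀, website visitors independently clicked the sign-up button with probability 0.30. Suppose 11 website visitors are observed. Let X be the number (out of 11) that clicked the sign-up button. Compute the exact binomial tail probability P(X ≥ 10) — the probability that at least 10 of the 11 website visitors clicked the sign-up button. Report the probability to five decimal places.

X ~ Binomial(n=11, p=0.30).
P(X ≥ 10) = C(11,10)·0.30^10·0.70^1 + C(11,11)·0.30^11·0.70^0.
= 0.000045 + 0.000002 = 0.00005.

P = 0.00005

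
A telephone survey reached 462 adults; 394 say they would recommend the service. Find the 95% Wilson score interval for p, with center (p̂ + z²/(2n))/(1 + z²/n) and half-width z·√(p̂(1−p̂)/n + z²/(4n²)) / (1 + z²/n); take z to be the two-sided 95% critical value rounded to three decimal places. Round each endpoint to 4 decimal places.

(0.8176, 0.8822)

Here p̂ = 394/462 = 0.85281 and z = 1.960 (z² = 3.841600).
Denominator 1 + z²/n = 1 + 3.841600/462 = 1.008315.
Adjusted center: (0.85281 + z²/(2n))/1.008315 = 0.84990.
Radicand: p̂(1−p̂)/n + z²/(4n²) = 0.000271693 + 0.000004500 = 0.000276193.
Half-width = z·√(radicand)/denom = 1.960·0.016619/1.008315 = 0.03230.
CI: 0.84990 ± 0.03230 = (0.8176, 0.8822).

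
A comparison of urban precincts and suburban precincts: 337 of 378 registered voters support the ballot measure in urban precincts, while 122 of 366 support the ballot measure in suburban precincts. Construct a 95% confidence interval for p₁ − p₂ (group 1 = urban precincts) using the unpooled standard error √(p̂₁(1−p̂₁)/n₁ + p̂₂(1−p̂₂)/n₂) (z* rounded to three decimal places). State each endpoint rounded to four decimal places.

p̂₁ = 337/378 = 0.89153, p̂₂ = 122/366 = 0.33333; p̂₁ − p̂₂ = 0.55820.
SE = √(0.000255822 + 0.000607165) = √0.000862987 = 0.029377.
The 95% critical value is z* = 1.960. Margin of error = 0.05758.
Interval: 0.55820 ± 0.05758 → (0.5006, 0.6158).

(0.5006, 0.6158)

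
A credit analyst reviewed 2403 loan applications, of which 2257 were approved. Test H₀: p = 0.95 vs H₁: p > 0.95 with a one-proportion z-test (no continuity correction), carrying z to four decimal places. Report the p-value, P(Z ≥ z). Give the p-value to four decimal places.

p-value = 0.9922

With x = 2257 successes in n = 2403, p̂ = 0.93924.
Under H₀, SE = √(p₀(1−p₀)/n) = √(0.95·0.05/2403) = √0.000019767 = 0.004446.
z = (p̂ − p₀)/SE = (2257/2403 − 0.95)/0.004446 ≈ -2.4196.
From the standard normal, P(Z ≥ z) = 0.9922.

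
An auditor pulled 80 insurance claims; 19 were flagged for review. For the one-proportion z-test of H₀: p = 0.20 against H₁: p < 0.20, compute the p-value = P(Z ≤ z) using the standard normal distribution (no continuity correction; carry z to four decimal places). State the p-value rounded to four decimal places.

With x = 19 successes in n = 80, p̂ = 0.23750.
Under H₀, SE = √(p₀(1−p₀)/n) = √(0.20·0.80/80) = √0.002000000 = 0.044721.
Test statistic (full precision, shown to 4 dp): z = (19/80 − 0.20)/SE₀ ≈ 0.8385.
p-value = P(Z ≤ z) with z = 0.8385 → 0.7991.

p-value = 0.7991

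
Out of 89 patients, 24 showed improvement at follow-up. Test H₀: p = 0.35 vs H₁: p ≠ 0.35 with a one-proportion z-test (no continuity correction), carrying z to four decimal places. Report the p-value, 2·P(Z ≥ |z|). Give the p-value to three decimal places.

Sample proportion p̂ = 24/89 = 0.26966.
Null standard error: √(0.35·0.65/89) = √0.002556180 = 0.050559.
z = (p̂ − p₀)/SE = (24/89 − 0.35)/0.050559 ≈ -1.5890.
p-value = 2·P(Z ≥ |z|) with z = -1.5890 → 0.112.

p-value = 0.112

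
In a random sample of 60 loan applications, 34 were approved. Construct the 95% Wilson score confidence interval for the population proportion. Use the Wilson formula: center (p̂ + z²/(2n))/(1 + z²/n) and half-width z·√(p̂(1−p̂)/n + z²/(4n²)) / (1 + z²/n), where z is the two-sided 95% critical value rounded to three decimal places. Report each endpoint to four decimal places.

Here p̂ = 34/60 = 0.56667 and z = 1.960 (z² = 3.841600).
1 + z²/n = 1.064027.
Center = (0.56667 + 0.032013)/1.064027 = 0.56266.
Radicand: p̂(1−p̂)/n + z²/(4n²) = 0.004092593 + 0.000266778 = 0.004359371.
Half-width = 1.960·√0.004359371/1.064027 = 0.12162.
Interval: 0.56266 ± 0.12162 → (0.4410, 0.6843).

(0.4410, 0.6843)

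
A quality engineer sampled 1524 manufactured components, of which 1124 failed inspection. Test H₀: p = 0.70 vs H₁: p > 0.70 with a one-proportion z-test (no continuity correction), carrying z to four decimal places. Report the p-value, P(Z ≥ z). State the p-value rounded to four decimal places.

p-value = 0.0007

Sample proportion p̂ = 1124/1524 = 0.73753.
Under H₀, SE = √(p₀(1−p₀)/n) = √(0.70·0.30/1524) = √0.000137795 = 0.011739.
z = (p̂ − p₀)/SE = (1124/1524 − 0.70)/0.011739 ≈ 3.1974.
From the standard normal, P(Z ≥ z) = 0.0007.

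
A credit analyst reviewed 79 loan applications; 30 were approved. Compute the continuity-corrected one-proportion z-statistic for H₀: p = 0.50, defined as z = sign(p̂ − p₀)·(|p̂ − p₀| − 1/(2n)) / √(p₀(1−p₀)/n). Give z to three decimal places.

p̂ = 30/79 = 0.37975. p̂ − p₀ = -0.120253.
1/(2n) = 0.006329.
Corrected numerator: |-0.120253| − 0.006329 = 0.113924.
Under H₀, SE = √(p₀(1−p₀)/n) = √(0.50·0.50/79) = √0.003164557 = 0.056254.
z = −0.113924/0.056254 = -2.025.

z = -2.025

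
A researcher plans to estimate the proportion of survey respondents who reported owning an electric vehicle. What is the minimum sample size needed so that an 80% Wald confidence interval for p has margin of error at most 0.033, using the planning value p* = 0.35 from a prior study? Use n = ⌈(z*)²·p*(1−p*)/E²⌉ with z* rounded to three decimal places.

z* = 1.282 at the 80% level.
p*(1−p*) = 0.35·0.65 = 0.2275.
Required n before rounding: 1.643524 × 0.2275 / 0.033² = 343.344.
⌈343.344⌉ = 344.

n = 344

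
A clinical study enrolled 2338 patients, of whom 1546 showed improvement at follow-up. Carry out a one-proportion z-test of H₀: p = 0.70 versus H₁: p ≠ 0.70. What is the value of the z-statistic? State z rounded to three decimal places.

z = -4.089

With x = 1546 successes in n = 2338, p̂ = 0.66125.
Under H₀, SE = √(p₀(1−p₀)/n) = √(0.70·0.30/2338) = √0.000089820 = 0.009477.
z = (0.66125 − 0.70)/0.009477 = -0.03875/0.009477 = -4.089.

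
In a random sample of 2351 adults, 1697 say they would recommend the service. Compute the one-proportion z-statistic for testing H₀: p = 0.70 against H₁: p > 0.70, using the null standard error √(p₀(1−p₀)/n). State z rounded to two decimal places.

z = 2.31

With x = 1697 successes in n = 2351, p̂ = 0.72182.
Under H₀, SE = √(p₀(1−p₀)/n) = √(0.70·0.30/2351) = √0.000089324 = 0.009451.
z = (0.72182 − 0.70)/0.009451 = 0.02182/0.009451 = 2.31.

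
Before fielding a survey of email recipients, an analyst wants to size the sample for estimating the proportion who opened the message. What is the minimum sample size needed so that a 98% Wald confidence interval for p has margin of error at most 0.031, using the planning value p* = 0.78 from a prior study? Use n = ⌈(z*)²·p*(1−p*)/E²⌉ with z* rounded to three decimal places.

The 98% critical value is z* = 2.326.
p*(1−p*) = 0.78·0.22 = 0.1716.
Required n before rounding: 5.410276 × 0.1716 / 0.031² = 966.081.
⌈966.081⌉ = 967.

n = 967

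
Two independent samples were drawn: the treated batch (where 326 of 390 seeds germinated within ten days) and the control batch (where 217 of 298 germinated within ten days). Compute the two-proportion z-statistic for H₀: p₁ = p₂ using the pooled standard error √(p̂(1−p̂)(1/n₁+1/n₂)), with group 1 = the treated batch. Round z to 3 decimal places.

Sample proportions: p̂₁ = 326/390 = 0.83590 and p̂₂ = 217/298 = 0.72819.
Pooling: p̂ = 543/688 = 0.78924.
SE = √[p̂(1−p̂)(1/n₁+1/n₂)] = √[0.78924·0.21076·(1/390+1/298)] ≈ 0.031380.
z = (p̂₁ − p̂₂)/SE = (0.83590 − 0.72819)/0.031380 = 0.10771/0.031380 = 3.432.

z = 3.432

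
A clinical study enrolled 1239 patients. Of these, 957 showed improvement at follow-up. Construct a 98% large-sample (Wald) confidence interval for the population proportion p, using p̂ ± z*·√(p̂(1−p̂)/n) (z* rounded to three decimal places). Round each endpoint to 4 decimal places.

With x = 957 successes in n = 1239, p̂ = 0.77240.
SE = √(p̂(1−p̂)/n) = √(0.175800/1239) = 0.011912.
The 98% critical value is z* = 2.326.
Margin of error: 2.326 × 0.011912 = 0.02771.
CI: 0.77240 ± 0.02771 = (0.7447, 0.8001).

(0.7447, 0.8001)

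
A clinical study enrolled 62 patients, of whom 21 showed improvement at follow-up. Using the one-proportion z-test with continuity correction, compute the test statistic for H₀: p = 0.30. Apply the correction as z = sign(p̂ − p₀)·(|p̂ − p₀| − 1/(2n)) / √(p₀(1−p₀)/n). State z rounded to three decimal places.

z = 0.527

With x = 21 successes in n = 62, p̂ = 0.33871. p̂ − p₀ = 0.038710.
1/(2n) = 0.008065.
Corrected numerator: |0.038710| − 0.008065 = 0.030645.
Null standard error: √(0.30·0.70/62) = √0.003387097 = 0.058199.
z = (+)0.030645/0.058199 = 0.527.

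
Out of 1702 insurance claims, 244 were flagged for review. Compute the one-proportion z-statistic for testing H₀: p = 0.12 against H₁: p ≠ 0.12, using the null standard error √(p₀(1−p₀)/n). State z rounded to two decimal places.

p̂ = 244/1702 = 0.14336.
SE₀ = √(0.12·0.88/1702) = 0.007877.
Test statistic: z = 0.02336/0.007877 = 2.97.

z = 2.97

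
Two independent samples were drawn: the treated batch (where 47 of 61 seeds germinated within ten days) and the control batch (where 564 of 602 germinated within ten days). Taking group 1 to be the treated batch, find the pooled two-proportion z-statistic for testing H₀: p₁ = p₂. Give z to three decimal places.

z = -4.606

Sample proportions: p̂₁ = 47/61 = 0.77049 and p̂₂ = 564/602 = 0.93688.
Pooled p̂ = (47+564)/(61+602) = 611/663 = 0.92157.
Pooled SE = √[0.0722799·0.01805457] ≈ 0.036125.
z = -0.16639/0.036125 = -4.606.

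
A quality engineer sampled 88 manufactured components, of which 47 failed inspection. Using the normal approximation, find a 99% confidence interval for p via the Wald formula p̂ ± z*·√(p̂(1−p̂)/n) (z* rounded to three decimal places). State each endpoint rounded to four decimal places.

(0.3971, 0.6711)

With x = 47 successes in n = 88, p̂ = 0.53409.
SE = √(p̂(1−p̂)/n) = √(0.248838/88) = 0.053176.
For 99% confidence, z* = 2.576.
Margin of error: 2.576 × 0.053176 = 0.13698.
CI: 0.53409 ± 0.13698 = (0.3971, 0.6711).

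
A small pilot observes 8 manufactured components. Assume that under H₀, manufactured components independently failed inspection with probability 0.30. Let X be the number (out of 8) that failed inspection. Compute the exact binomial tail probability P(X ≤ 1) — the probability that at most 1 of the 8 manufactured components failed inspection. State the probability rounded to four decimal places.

P = 0.2553

X is binomial with n = 8 and p = 0.30.
P(X ≤ 1) = C(8,0)·0.30^0·0.70^8 + C(8,1)·0.30^1·0.70^7.
= 0.057648 + 0.197650 = 0.2553.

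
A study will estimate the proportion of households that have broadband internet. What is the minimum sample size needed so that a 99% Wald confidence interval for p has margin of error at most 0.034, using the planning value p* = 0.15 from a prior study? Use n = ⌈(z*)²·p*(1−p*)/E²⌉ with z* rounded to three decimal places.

The 99% critical value is z* = 2.576.
p*(1−p*) = 0.1275.
Required n before rounding: 6.635776 × 0.1275 / 0.034² = 731.887.
Rounding up, n = 732.

n = 732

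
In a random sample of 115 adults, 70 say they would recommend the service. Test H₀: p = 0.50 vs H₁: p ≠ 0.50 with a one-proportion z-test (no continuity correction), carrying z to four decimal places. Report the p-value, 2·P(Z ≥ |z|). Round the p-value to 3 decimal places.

p-value = 0.020

The sample proportion is 70/115 = 0.60870.
SE₀ = √(0.50·0.50/115) = 0.046625.
z = (p̂ − p₀)/SE = (70/115 − 0.50)/0.046625 ≈ 2.3313.
From the standard normal, 2·P(Z ≥ |z|) = 0.020.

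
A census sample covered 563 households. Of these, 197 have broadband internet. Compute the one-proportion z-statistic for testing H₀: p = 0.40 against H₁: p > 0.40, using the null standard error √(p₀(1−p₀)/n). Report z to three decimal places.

p̂ = 197/563 = 0.34991.
Under H₀, SE = √(p₀(1−p₀)/n) = √(0.40·0.60/563) = √0.000426288 = 0.020647.
z = (0.34991 − 0.40)/0.020647 = -0.05009/0.020647 = -2.426.

z = -2.426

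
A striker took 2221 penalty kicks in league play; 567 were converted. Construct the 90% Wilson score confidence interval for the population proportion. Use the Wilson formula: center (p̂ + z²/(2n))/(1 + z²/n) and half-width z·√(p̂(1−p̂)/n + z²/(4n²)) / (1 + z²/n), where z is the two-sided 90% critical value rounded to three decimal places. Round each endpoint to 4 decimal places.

Here p̂ = 567/2221 = 0.25529 and z = 1.645 (z² = 2.706025).
Denominator 1 + z²/n = 1 + 2.706025/2221 = 1.001218.
Adjusted center: (0.25529 + z²/(2n))/1.001218 = 0.25559.
Radicand: p̂(1−p̂)/n + z²/(4n²) = 0.000085600 + 0.000000137 = 0.000085737.
Half-width = 1.645·√0.000085737/1.001218 = 0.01521.
CI: 0.25559 ± 0.01521 = (0.2404, 0.2708).

(0.2404, 0.2708)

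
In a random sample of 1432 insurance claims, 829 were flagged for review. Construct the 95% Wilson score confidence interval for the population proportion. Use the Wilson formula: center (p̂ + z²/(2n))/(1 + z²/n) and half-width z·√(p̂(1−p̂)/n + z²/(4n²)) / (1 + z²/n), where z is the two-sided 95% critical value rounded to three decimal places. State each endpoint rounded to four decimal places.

(0.5532, 0.6042)

p̂ = 829/1432 = 0.57891; z = 1.960, so z² = 3.841600.
1 + z²/n = 1.002683.
Adjusted center: (0.57891 + z²/(2n))/1.002683 = 0.57870.
Radicand: p̂(1−p̂)/n + z²/(4n²) = 0.000170233 + 0.000000468 = 0.000170701.
Half-width = z·√(radicand)/denom = 1.960·0.013065/1.002683 = 0.02554.
So the interval runs from 0.5532 to 0.6042.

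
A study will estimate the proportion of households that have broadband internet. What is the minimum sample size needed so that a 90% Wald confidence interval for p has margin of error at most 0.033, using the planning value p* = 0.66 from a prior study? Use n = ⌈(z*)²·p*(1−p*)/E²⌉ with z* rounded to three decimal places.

For 90% confidence, z* = 1.645.
p*(1−p*) = 0.2244.
Required n before rounding: 2.706025 × 0.2244 / 0.033² = 557.605.
Rounding up, n = 558.

n = 558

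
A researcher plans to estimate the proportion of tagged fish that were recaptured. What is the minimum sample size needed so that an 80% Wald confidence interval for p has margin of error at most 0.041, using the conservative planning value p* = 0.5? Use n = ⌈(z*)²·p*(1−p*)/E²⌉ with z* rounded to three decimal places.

n = 245

z* = 1.282 at the 80% level.
p*(1−p*) = 0.2500.
Required n before rounding: 1.643524 × 0.2500 / 0.041² = 244.427.
Rounding up, n = 245.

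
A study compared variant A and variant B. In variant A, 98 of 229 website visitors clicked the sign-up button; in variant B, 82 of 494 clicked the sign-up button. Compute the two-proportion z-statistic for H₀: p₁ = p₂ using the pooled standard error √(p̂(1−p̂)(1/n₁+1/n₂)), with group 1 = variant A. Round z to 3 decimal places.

z = 7.578

Sample proportions: p̂₁ = 98/229 = 0.42795 and p̂₂ = 82/494 = 0.16599.
Pooling: p̂ = 180/723 = 0.24896.
Pooled SE = √[0.1869803·0.00639110] ≈ 0.034569.
z = 0.26196/0.034569 = 7.578.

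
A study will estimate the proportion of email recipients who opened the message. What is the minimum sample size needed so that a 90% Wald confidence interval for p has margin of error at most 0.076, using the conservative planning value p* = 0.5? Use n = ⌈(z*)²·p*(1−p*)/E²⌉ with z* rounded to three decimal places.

n = 118

z* = 1.645 at the 90% level.
p*(1−p*) = 0.50·0.50 = 0.2500.
(z*)²·p*(1−p*)/E² = 2.706025·0.2500/0.005776 = 117.124.
⌈117.124⌉ = 118.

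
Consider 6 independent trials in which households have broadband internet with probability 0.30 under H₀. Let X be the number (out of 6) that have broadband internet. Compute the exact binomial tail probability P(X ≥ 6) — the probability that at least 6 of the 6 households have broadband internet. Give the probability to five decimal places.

X ~ Binomial(n=6, p=0.30).
P(X ≥ 6) = C(6,6)·0.30^6·0.70^0.
= 0.000729 = 0.00073.

P = 0.00073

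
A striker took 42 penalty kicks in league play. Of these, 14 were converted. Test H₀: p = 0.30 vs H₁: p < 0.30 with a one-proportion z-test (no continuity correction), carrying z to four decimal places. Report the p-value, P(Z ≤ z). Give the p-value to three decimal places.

p-value = 0.681

p̂ = 14/42 = 0.33333.
SE₀ = √(0.30·0.70/42) = 0.070711.
Test statistic (full precision, shown to 4 dp): z = (14/42 − 0.30)/SE₀ ≈ 0.4714.
From the standard normal, P(Z ≤ z) = 0.681.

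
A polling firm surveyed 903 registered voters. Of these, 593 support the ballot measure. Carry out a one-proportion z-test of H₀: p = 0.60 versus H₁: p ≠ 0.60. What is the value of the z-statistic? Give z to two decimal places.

z = 3.48

p̂ = 593/903 = 0.65670.
Under H₀, SE = √(p₀(1−p₀)/n) = √(0.60·0.40/903) = √0.000265781 = 0.016303.
z = (p̂ − p₀)/SE = (0.65670 − 0.60)/0.016303 = 3.48.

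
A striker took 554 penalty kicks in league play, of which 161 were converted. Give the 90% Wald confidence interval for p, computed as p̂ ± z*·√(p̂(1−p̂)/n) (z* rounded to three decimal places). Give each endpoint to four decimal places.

(0.2589, 0.3223)

Sample proportion p̂ = 161/554 = 0.29061.
SE(p̂) = √(0.29061·0.70939/554) = 0.019291.
The 90% critical value is z* = 1.645.
Margin of error: 1.645 × 0.019291 = 0.03173.
So the interval runs from 0.2589 to 0.3223.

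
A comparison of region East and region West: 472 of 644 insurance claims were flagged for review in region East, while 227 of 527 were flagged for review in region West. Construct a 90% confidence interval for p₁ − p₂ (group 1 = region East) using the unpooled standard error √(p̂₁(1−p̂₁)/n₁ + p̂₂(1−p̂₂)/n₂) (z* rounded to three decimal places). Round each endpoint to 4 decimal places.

(0.2566, 0.3478)

p̂₁ = 472/644 = 0.73292, p̂₂ = 227/527 = 0.43074; p̂₁ − p̂₂ = 0.30218.
Unpooled SE = √(p̂₁(1−p̂₁)/n₁ + p̂₂(1−p̂₂)/n₂) = √(0.000303957 + 0.000465281) = 0.027735.
For 90% confidence, z* = 1.645. Margin of error = 0.04562.
Interval: 0.30218 ± 0.04562 → (0.2566, 0.3478).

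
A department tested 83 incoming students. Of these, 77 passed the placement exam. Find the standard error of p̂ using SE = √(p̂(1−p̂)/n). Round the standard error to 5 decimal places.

p̂ = 77/83 = 0.92771.
p̂(1−p̂) = 0.067064.
SE = √(0.067064/83) = 0.02843.

SE = 0.02843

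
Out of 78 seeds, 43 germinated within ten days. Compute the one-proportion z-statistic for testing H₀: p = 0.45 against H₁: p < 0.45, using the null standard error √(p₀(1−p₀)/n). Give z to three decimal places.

Sample proportion p̂ = 43/78 = 0.55128.
Under H₀, SE = √(p₀(1−p₀)/n) = √(0.45·0.55/78) = √0.003173077 = 0.056330.
z = (p̂ − p₀)/SE = (0.55128 − 0.45)/0.056330 = 1.798.

z = 1.798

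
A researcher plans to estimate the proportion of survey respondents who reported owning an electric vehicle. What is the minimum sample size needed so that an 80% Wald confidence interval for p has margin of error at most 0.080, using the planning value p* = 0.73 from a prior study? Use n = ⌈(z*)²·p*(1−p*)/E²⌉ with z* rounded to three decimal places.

For 80% confidence, z* = 1.282.
p*(1−p*) = 0.1971.
(z*)²·p*(1−p*)/E² = 1.643524·0.1971/0.006400 = 50.615.
Rounding up, n = 51.

n = 51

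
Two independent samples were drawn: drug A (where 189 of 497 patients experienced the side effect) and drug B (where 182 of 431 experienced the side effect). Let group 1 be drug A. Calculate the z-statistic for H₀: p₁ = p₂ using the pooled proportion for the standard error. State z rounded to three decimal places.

z = -1.302

p̂₁ = 189/497 = 0.38028, p̂₂ = 182/431 = 0.42227.
Pooling: p̂ = 371/928 = 0.39978.
Pooled SE = √[0.2399569·0.00433226] ≈ 0.032242.
z = (p̂₁ − p̂₂)/SE = (0.38028 − 0.42227)/0.032242 = -0.04199/0.032242 = -1.302.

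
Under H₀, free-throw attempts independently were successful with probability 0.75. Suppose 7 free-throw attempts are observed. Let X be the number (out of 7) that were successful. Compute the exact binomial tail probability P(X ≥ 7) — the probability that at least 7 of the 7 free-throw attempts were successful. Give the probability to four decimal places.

X is binomial with n = 7 and p = 0.75.
P(X ≥ 7) = C(7,7)·0.75^7·0.25^0.
= 0.133484 = 0.1335.

P = 0.1335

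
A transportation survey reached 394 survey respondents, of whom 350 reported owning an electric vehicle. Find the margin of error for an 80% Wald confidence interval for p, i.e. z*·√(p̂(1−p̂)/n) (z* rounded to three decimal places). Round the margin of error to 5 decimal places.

ME = 0.02034

The sample proportion is 350/394 = 0.88832.
SE = √(p̂(1−p̂)/n) = √(0.099204/394) = 0.015868.
z* = 1.282 at the 80% level.
So ME = 0.02034.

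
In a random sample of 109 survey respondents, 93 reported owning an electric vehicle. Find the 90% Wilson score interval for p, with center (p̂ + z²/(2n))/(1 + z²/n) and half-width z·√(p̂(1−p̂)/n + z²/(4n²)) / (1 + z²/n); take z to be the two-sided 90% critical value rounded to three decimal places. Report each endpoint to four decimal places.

(0.7889, 0.9004)

Here p̂ = 93/109 = 0.85321 and z = 1.645 (z² = 2.706025).
1 + z²/n = 1.024826.
Center = (0.85321 + 0.012413)/1.024826 = 0.84465.
Radicand: p̂(1−p̂)/n + z²/(4n²) = 0.001149009 + 0.000056940 = 0.001205949.
Half-width = z·√(radicand)/denom = 1.645·0.034727/1.024826 = 0.05574.
So the interval runs from 0.7889 to 0.9004.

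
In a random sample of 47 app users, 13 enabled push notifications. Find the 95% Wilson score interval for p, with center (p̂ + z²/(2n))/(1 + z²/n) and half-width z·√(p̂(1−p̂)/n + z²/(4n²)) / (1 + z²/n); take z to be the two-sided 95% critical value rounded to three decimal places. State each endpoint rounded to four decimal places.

(0.1694, 0.4176)

Here p̂ = 13/47 = 0.27660 and z = 1.960 (z² = 3.841600).
1 + z²/n = 1.081736.
Adjusted center: (0.27660 + z²/(2n))/1.081736 = 0.29348.
Radicand: p̂(1−p̂)/n + z²/(4n²) = 0.004257246 + 0.000434767 = 0.004692013.
Half-width = 1.960·√0.004692013/1.081736 = 0.12411.
CI: 0.29348 ± 0.12411 = (0.1694, 0.4176).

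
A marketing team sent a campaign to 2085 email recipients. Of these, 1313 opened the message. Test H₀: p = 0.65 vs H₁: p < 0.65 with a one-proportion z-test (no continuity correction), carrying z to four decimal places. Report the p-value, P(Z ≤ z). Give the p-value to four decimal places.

Sample proportion p̂ = 1313/2085 = 0.62974.
SE₀ = √(0.65·0.35/2085) = 0.010446.
Test statistic (full precision, shown to 4 dp): z = (1313/2085 − 0.65)/SE₀ ≈ -1.9399.
From the standard normal, P(Z ≤ z) = 0.0262.

p-value = 0.0262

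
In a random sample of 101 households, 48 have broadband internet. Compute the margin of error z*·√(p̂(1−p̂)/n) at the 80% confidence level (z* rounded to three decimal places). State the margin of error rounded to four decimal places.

ME = 0.0637

With x = 48 successes in n = 101, p̂ = 0.47525.
SE(p̂) = √(0.47525·0.52475/101) = 0.049691.
For 80% confidence, z* = 1.282.
ME = 1.282·0.049691 = 0.0637.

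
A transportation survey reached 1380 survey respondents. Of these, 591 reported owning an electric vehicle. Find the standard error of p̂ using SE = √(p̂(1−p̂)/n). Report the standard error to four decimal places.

Sample proportion p̂ = 591/1380 = 0.42826.
p̂(1−p̂) = 0.244853.
SE = √(0.244853/1380) = 0.0133.

SE = 0.0133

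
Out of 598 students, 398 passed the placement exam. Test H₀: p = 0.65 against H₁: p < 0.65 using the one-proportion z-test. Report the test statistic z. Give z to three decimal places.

z = 0.797

Sample proportion p̂ = 398/598 = 0.66555.
SE₀ = √(0.65·0.35/598) = 0.019505.
z = (0.66555 − 0.65)/0.019505 = 0.01555/0.019505 = 0.797.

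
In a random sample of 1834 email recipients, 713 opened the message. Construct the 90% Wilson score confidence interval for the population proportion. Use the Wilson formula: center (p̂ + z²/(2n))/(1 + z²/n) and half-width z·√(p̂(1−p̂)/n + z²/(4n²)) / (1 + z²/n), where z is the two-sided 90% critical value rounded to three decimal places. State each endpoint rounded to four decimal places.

(0.3702, 0.4076)

Here p̂ = 713/1834 = 0.38877 and z = 1.645 (z² = 2.706025).
Denominator 1 + z²/n = 1 + 2.706025/1834 = 1.001475.
Adjusted center: (0.38877 + z²/(2n))/1.001475 = 0.38893.
Radicand: p̂(1−p̂)/n + z²/(4n²) = 0.000129568 + 0.000000201 = 0.000129769.
Half-width = 1.645·√0.000129769/1.001475 = 0.01871.
Interval: 0.38893 ± 0.01871 → (0.3702, 0.4076).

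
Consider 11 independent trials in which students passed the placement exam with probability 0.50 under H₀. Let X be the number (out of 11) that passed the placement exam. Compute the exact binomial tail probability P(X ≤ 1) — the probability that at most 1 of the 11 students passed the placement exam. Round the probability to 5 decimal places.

X ~ Binomial(n=11, p=0.50).
P(X ≤ 1) = C(11,0)·0.50^0·0.50^11 + C(11,1)·0.50^1·0.50^10.
= 0.000488 + 0.005371 = 0.00586.

P = 0.00586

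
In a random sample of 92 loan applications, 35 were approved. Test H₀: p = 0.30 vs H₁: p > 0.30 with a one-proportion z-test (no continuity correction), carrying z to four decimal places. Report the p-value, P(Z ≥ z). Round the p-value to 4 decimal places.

The sample proportion is 35/92 = 0.38043.
Under H₀, SE = √(p₀(1−p₀)/n) = √(0.30·0.70/92) = √0.002282609 = 0.047777.
z = (p̂ − p₀)/SE = (35/92 − 0.30)/0.047777 ≈ 1.6836.
p-value = P(Z ≥ z) with z = 1.6836 → 0.0461.

p-value = 0.0461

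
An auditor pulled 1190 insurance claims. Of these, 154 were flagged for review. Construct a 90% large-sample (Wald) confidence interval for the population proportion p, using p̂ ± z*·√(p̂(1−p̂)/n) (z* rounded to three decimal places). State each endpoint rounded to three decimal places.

p̂ = 154/1190 = 0.12941.
Standard error of p̂: √(0.112664/1190) = √0.000094676 = 0.009730.
The 90% critical value is z* = 1.645.
Margin of error: 1.645 × 0.009730 = 0.01601.
Interval: 0.12941 ± 0.01601 → (0.113, 0.145).

(0.113, 0.145)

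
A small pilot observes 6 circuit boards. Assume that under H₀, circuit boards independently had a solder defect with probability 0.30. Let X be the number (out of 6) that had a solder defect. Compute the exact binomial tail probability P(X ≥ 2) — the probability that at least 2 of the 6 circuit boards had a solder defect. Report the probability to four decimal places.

X ~ Binomial(n=6, p=0.30).
P(X ≥ 2) = Σ_{j=2}^{6} C(6,j)·0.30^j·0.70^{6−j}.
= 0.324135 + 0.185220 + 0.059535 + 0.010206 + 0.000729 = 0.5798.

P = 0.5798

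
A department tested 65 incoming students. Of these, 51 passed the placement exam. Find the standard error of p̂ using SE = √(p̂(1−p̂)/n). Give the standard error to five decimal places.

SE = 0.05099

With x = 51 successes in n = 65, p̂ = 0.78462.
p̂(1−p̂) = 0.78462·0.21538 = 0.168991.
Dividing by n and taking the root: √0.002599862 = 0.05099.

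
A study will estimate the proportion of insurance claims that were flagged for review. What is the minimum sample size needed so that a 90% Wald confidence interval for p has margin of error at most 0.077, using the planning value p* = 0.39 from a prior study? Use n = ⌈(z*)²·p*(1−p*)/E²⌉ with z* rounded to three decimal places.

The 90% critical value is z* = 1.645.
p*(1−p*) = 0.39·0.61 = 0.2379.
Required n before rounding: 2.706025 × 0.2379 / 0.077² = 108.579.
⌈108.579⌉ = 109.

n = 109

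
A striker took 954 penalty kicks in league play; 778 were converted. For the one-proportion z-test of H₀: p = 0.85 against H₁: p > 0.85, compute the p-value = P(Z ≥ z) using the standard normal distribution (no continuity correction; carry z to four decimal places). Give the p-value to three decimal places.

p̂ = 778/954 = 0.81551.
SE₀ = √(0.85·0.15/954) = 0.011561.
z = (p̂ − p₀)/SE = (778/954 − 0.85)/0.011561 ≈ -2.9831.
p-value = P(Z ≥ z) with z = -2.9831 → 0.999.

p-value = 0.999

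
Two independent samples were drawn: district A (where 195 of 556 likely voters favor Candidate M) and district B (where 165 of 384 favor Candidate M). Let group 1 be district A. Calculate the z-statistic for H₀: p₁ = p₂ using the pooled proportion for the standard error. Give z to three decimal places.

p̂₁ = 195/556 = 0.35072, p̂₂ = 165/384 = 0.42969.
Pooled p̂ = (195+165)/(556+384) = 360/940 = 0.38298.
Pooled SE = √[0.2363060·0.00440273] ≈ 0.032255.
z = -0.07897/0.032255 = -2.448.

z = -2.448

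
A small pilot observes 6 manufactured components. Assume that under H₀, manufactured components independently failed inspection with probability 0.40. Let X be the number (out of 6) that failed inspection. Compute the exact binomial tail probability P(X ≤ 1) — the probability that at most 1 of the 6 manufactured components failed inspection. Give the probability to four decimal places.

X ~ Binomial(n=6, p=0.40).
P(X ≤ 1) = C(6,0)·0.40^0·0.60^6 + C(6,1)·0.40^1·0.60^5.
= 0.046656 + 0.186624 = 0.2333.

P = 0.2333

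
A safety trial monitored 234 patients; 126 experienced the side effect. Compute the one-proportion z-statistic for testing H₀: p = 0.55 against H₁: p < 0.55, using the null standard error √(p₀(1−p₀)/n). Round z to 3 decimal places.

z = -0.355

The sample proportion is 126/234 = 0.53846.
Null standard error: √(0.55·0.45/234) = √0.001057692 = 0.032522.
z = (p̂ − p₀)/SE = (0.53846 − 0.55)/0.032522 = -0.355.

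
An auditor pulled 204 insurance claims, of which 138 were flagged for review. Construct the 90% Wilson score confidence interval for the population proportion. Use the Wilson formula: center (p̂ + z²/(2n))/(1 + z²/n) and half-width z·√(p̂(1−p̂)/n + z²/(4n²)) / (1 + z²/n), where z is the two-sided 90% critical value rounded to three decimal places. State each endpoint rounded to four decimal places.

p̂ = 138/204 = 0.67647; z = 1.645, so z² = 2.706025.
1 + z²/n = 1.013265.
Adjusted center: (0.67647 + z²/(2n))/1.013265 = 0.67416.
Radicand: p̂(1−p̂)/n + z²/(4n²) = 0.001072834 + 0.000016256 = 0.001089090.
Half-width = 1.645·√0.001089090/1.013265 = 0.05358.
Interval: 0.67416 ± 0.05358 → (0.6206, 0.7277).

(0.6206, 0.7277)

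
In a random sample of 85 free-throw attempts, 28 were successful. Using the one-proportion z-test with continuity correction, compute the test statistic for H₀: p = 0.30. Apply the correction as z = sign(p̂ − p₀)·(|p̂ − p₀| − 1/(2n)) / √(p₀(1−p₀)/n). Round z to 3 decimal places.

The sample proportion is 28/85 = 0.32941. p̂ − p₀ = 0.029412.
Continuity correction 1/(2n) = 1/170 = 0.005882.
Corrected numerator: |0.029412| − 0.005882 = 0.023530.
Null standard error: √(0.30·0.70/85) = √0.002470588 = 0.049705.
z = +0.023530/0.049705 = 0.473.

z = 0.473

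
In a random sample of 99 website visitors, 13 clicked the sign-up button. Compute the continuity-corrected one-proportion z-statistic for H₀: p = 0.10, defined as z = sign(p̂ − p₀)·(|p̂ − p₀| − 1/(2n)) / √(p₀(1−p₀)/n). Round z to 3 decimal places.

Sample proportion p̂ = 13/99 = 0.13131. p̂ − p₀ = 0.031313.
1/(2n) = 0.005051.
Corrected numerator: |0.031313| − 0.005051 = 0.026262.
SE₀ = √(0.10·0.90/99) = 0.030151.
z = (+)0.026262/0.030151 = 0.871.

z = 0.871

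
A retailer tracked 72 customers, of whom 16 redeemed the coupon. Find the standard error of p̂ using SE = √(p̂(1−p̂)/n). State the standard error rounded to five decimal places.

The sample proportion is 16/72 = 0.22222.
p̂(1−p̂) = 0.22222·0.77778 = 0.172838.
SE = √(0.172838/72) = 0.04900.

SE = 0.04900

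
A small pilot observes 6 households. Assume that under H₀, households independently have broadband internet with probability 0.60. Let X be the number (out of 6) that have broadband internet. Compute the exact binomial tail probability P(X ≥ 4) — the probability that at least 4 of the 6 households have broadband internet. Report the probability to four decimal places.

P = 0.5443

X is binomial with n = 6 and p = 0.60.
P(X ≥ 4) = C(6,4)·0.60^4·0.40^2 + C(6,5)·0.60^5·0.40^1 + C(6,6)·0.60^6·0.40^0.
= 0.311040 + 0.186624 + 0.046656 = 0.5443.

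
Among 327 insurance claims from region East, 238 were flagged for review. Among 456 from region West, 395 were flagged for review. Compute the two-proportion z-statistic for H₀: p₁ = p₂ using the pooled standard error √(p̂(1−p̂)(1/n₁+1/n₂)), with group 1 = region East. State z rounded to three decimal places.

p̂₁ = 238/327 = 0.72783, p̂₂ = 395/456 = 0.86623.
Pooling: p̂ = 633/783 = 0.80843.
SE = √[p̂(1−p̂)(1/n₁+1/n₂)] = √[0.80843·0.19157·(1/327+1/456)] ≈ 0.028517.
z = (p̂₁ − p̂₂)/SE = (0.72783 − 0.86623)/0.028517 = -0.13840/0.028517 = -4.853.

z = -4.853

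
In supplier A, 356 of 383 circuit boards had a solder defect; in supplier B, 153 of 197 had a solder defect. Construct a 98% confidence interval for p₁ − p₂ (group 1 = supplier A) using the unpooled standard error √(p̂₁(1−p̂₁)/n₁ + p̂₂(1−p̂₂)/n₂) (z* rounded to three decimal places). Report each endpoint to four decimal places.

(0.0774, 0.2283)

p̂₁ = 356/383 = 0.92950, p̂₂ = 153/197 = 0.77665; p̂₁ − p̂₂ = 0.15285.
SE = √(0.000171087 + 0.000880533) = √0.001051620 = 0.032429.
For 98% confidence, z* = 2.326. Margin of error = 0.07543.
So the interval runs from 0.0774 to 0.2283.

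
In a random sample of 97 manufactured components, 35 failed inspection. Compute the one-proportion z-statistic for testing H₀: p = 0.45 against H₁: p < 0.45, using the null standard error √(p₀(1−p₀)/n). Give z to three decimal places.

p̂ = 35/97 = 0.36082.
SE₀ = √(0.45·0.55/97) = 0.050513.
z = (0.36082 − 0.45)/0.050513 = -0.08918/0.050513 = -1.765.

z = -1.765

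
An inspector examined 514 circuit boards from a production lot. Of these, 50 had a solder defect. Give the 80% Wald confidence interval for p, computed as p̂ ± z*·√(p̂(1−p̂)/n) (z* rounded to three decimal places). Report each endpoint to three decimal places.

With x = 50 successes in n = 514, p̂ = 0.09728.
SE = √(p̂(1−p̂)/n) = √(0.087814/514) = 0.013071.
For 80% confidence, z* = 1.282.
Margin = 1.282·0.013071 = 0.01676.
So the interval runs from 0.081 to 0.114.

(0.081, 0.114)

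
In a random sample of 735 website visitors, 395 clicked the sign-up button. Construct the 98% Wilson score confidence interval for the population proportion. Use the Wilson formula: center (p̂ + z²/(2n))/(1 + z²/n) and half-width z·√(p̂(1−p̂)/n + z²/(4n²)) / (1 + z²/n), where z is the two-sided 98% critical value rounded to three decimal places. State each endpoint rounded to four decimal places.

p̂ = 395/735 = 0.53741; z = 2.326, so z² = 5.410276.
1 + z²/n = 1.007361.
Adjusted center: (0.53741 + z²/(2n))/1.007361 = 0.53714.
Radicand: p̂(1−p̂)/n + z²/(4n²) = 0.000338231 + 0.000002504 = 0.000340735.
Half-width = z·√(radicand)/denom = 2.326·0.018459/1.007361 = 0.04262.
So the interval runs from 0.4945 to 0.5798.

(0.4945, 0.5798)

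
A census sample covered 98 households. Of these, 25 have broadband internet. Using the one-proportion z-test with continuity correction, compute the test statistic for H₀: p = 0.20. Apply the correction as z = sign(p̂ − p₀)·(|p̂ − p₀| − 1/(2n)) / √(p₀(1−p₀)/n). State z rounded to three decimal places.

The sample proportion is 25/98 = 0.25510. p̂ − p₀ = 0.055102.
1/(2n) = 0.005102.
Corrected numerator: |0.055102| − 0.005102 = 0.050000.
Under H₀, SE = √(p₀(1−p₀)/n) = √(0.20·0.80/98) = √0.001632653 = 0.040406.
z = +0.050000/0.040406 = 1.237.

z = 1.237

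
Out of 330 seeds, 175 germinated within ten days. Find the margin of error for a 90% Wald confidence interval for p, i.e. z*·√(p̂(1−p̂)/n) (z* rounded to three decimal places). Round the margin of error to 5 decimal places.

ME = 0.04519

The sample proportion is 175/330 = 0.53030.
SE(p̂) = √(0.53030·0.46970/330) = 0.027473.
The 90% critical value is z* = 1.645.
Margin of error = z*·SE = 1.645 × 0.027473 = 0.04519.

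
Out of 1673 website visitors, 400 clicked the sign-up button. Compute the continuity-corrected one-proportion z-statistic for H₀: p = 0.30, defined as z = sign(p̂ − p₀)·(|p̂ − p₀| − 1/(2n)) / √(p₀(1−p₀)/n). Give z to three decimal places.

z = -5.410

Sample proportion p̂ = 400/1673 = 0.23909. p̂ − p₀ = -0.060909.
1/(2n) = 0.000299.
Corrected numerator: |-0.060909| − 0.000299 = 0.060610.
Null standard error: √(0.30·0.70/1673) = √0.000125523 = 0.011204.
z = (−)0.060610/0.011204 = -5.410.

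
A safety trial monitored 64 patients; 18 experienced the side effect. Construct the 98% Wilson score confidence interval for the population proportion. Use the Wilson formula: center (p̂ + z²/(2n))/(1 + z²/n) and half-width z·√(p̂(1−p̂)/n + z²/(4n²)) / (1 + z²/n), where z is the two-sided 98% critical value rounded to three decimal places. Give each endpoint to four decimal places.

(0.1716, 0.4250)

p̂ = 18/64 = 0.28125; z = 2.326, so z² = 5.410276.
Denominator 1 + z²/n = 1 + 5.410276/64 = 1.084536.
Center = (0.28125 + 0.042268)/1.084536 = 0.29830.
Radicand: p̂(1−p̂)/n + z²/(4n²) = 0.003158569 + 0.000330217 = 0.003488786.
Half-width = 2.326·√0.003488786/1.084536 = 0.12668.
So the interval runs from 0.1716 to 0.4250.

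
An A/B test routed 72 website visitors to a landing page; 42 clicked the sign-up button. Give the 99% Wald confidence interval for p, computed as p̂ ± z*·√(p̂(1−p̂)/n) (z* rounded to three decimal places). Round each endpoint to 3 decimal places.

p̂ = 42/72 = 0.58333.
SE(p̂) = √(0.58333·0.41667/72) = 0.058101.
The 99% critical value is z* = 2.576.
Margin = 2.576·0.058101 = 0.14967.
So the interval runs from 0.434 to 0.733.

(0.434, 0.733)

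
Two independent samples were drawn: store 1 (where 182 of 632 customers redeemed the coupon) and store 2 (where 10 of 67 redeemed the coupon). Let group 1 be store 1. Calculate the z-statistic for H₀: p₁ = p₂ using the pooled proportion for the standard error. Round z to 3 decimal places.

z = 2.419

p̂₁ = 182/632 = 0.28797, p̂₂ = 10/67 = 0.14925.
Pooling: p̂ = 192/699 = 0.27468.
SE = √[p̂(1−p̂)(1/n₁+1/n₂)] = √[0.27468·0.72532·(1/632+1/67)] ≈ 0.057348.
z = (p̂₁ − p̂₂)/SE = (0.28797 − 0.14925)/0.057348 = 0.13872/0.057348 = 2.419.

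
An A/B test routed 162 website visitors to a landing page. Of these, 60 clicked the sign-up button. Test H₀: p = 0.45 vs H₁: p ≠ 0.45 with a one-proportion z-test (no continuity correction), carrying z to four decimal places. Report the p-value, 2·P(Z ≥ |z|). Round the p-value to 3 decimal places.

p-value = 0.042

Sample proportion p̂ = 60/162 = 0.37037.
Under H₀, SE = √(p₀(1−p₀)/n) = √(0.45·0.55/162) = √0.001527778 = 0.039087.
Test statistic (full precision, shown to 4 dp): z = (60/162 − 0.45)/SE₀ ≈ -2.0373.
From the standard normal, 2·P(Z ≥ |z|) = 0.042.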